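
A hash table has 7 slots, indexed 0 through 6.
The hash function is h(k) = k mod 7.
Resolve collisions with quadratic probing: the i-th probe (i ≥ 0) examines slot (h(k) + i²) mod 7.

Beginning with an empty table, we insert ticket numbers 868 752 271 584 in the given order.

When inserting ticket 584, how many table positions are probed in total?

2

868: h=0 => slot 0
752: h=3 => slot 3
271: h=5 => slot 5
584: h=3, probe 3,4 => slot 4
Table: [868, ∅, ∅, 752, 584, 271, ∅]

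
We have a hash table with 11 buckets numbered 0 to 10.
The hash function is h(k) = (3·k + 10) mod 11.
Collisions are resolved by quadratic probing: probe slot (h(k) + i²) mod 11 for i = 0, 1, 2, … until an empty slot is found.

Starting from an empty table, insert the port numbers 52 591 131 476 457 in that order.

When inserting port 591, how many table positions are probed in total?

Insert 52: h=1, slot 1 empty -> index 1.
Insert 591: h=1, slot 1 occupied -> index 2.
Insert 131: h=7, slot 7 empty -> index 7.
Insert 476: h=8, slot 8 empty -> index 8.
Insert 457: h=6, slot 6 empty -> index 6.
Table: [—, 52, 591, —, —, —, 457, 131, 476, —, —]

2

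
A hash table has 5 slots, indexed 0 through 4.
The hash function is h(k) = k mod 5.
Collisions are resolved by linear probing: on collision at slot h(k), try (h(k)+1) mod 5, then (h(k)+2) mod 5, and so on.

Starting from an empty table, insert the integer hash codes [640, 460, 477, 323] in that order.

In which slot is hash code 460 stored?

Insert 640: h=0, slot 0 empty -> index 0.
Insert 460: h=0, slot 0 occupied -> index 1.
Insert 477: h=2, slot 2 empty -> index 2.
Insert 323: h=3, slot 3 empty -> index 3.
Table: [640, 460, 477, 323, ∅]

1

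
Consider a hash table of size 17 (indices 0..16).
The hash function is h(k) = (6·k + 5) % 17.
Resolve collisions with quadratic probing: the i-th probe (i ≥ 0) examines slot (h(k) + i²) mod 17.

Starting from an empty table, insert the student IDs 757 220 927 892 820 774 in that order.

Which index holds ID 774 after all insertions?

0

757 hashes to 8; slot 8 is free => place at 8.
220 hashes to 16; slot 16 is free => place at 16.
927 hashes to 8; 8 taken => place at 9.
892 hashes to 2; slot 2 is free => place at 2.
820 hashes to 12; slot 12 is free => place at 12.
774 hashes to 8; 8,9,12 taken => place at 0.
Table: [774, _, 892, _, _, _, _, _, 757, 927, _, _, 820, _, _, _, 220]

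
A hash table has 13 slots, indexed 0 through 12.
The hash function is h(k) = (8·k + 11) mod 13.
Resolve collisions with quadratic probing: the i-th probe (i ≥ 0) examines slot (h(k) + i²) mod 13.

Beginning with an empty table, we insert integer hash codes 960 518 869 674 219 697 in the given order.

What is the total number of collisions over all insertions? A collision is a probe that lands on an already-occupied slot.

10

Insert 960: h=8, slot 8 empty => index 8.
Insert 518: h=8, slot 8 occupied => index 9.
Insert 869: h=8, slots 8,9 occupied => index 12.
Insert 674: h=8, slots 8,9,12 occupied => index 4.
Insert 219: h=8, slots 8,9,12,4 occupied => index 11.
Insert 697: h=10, slot 10 empty => index 10.
Table: [—, —, —, —, 674, —, —, —, 960, 518, 697, 219, 869]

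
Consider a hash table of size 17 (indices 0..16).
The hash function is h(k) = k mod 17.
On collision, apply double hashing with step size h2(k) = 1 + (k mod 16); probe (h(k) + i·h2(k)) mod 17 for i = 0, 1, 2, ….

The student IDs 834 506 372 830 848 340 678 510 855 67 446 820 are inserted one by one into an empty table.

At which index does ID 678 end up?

834: h=1 -> slot 1
506: h=13 -> slot 13
372: h=15 -> slot 15
830: h=14 -> slot 14
848: h=15, h2=1, probe 15,16 -> slot 16
340: h=0 -> slot 0
678: h=15, h2=7, probe 15,5 -> slot 5
510: h=0, h2=15, probe 0,15,13,11 -> slot 11
855: h=5, h2=8, probe 5,13,4 -> slot 4
67: h=16, h2=4, probe 16,3 -> slot 3
446: h=4, h2=15, probe 4,2 -> slot 2
820: h=4, h2=5, probe 4,9 -> slot 9
Table: [340, 834, 446, 67, 855, 678, ., ., ., 820, ., 510, ., 506, 830, 372, 848]

5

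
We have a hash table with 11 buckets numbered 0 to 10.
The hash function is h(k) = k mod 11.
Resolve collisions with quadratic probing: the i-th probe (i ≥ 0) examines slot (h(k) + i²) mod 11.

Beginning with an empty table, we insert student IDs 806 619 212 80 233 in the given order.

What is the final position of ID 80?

1

806 hashes to 3; slot 3 is free => place at 3.
619 hashes to 3; 3 taken => place at 4.
212 hashes to 3; 3,4 taken => place at 7.
80 hashes to 3; 3,4,7 taken => place at 1.
233 hashes to 2; slot 2 is free => place at 2.
Table: [_, 80, 233, 806, 619, _, _, 212, _, _, _]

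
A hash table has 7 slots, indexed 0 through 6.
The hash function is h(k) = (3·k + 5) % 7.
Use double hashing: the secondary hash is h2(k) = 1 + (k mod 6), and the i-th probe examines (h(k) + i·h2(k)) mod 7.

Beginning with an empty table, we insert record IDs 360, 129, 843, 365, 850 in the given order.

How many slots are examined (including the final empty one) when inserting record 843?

360: h=0 -> slot 0
129: h=0, h2=4, probe 0,4 -> slot 4
843: h=0, h2=4, probe 0,4,1 -> slot 1
365: h=1, h2=6, probe 1,0,6 -> slot 6
850: h=0, h2=5, probe 0,5 -> slot 5
Table: [360, 843, ∅, ∅, 129, 850, 365]

3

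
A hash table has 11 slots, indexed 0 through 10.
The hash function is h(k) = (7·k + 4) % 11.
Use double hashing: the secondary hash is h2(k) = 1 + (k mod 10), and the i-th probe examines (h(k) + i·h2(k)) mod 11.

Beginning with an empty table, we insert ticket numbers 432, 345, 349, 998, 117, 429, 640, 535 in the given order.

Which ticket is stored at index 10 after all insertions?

345

432 hashes to 3; slot 3 is free → place at 3.
345 hashes to 10; slot 10 is free → place at 10.
349 hashes to 5; slot 5 is free → place at 5.
998 hashes to 5, h2=9; 5,3 taken → place at 1.
117 hashes to 9; slot 9 is free → place at 9.
429 hashes to 4; slot 4 is free → place at 4.
640 hashes to 7; slot 7 is free → place at 7.
535 hashes to 9, h2=6; 9,4,10,5 taken → place at 0.
Table: [535, 998, ., 432, 429, 349, ., 640, ., 117, 345]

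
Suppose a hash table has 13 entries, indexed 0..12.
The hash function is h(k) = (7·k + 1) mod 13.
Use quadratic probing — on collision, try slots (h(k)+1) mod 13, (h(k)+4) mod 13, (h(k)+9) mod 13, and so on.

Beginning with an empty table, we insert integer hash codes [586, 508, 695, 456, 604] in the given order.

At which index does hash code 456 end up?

12

586 hashes to 8; slot 8 is free -> place at 8.
508 hashes to 8; 8 taken -> place at 9.
695 hashes to 4; slot 4 is free -> place at 4.
456 hashes to 8; 8,9 taken -> place at 12.
604 hashes to 4; 4 taken -> place at 5.
Table: [—, —, —, —, 695, 604, —, —, 586, 508, —, —, 456]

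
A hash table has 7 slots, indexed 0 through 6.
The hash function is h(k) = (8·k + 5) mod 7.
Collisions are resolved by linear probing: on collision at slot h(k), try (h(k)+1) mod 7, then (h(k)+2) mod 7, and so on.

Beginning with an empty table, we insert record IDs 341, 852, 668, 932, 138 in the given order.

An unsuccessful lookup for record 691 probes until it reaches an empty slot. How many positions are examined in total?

5

341 hashes to 3; slot 3 is free -> place at 3.
852 hashes to 3; 3 taken -> place at 4.
668 hashes to 1; slot 1 is free -> place at 1.
932 hashes to 6; slot 6 is free -> place at 6.
138 hashes to 3; 3,4 taken -> place at 5.
Table: [—, 668, —, 341, 852, 138, 932]
Lookup 691: h=3, probe 3,4,5,6,0 → slot 0 empty, not found.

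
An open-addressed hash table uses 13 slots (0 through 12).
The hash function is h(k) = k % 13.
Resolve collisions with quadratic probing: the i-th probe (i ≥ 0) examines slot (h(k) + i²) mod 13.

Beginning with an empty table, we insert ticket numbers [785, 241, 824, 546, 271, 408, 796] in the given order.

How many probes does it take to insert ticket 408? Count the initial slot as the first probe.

Insert 785: h=5, slot 5 empty => index 5.
Insert 241: h=7, slot 7 empty => index 7.
Insert 824: h=5, slot 5 occupied => index 6.
Insert 546: h=0, slot 0 empty => index 0.
Insert 271: h=11, slot 11 empty => index 11.
Insert 408: h=5, slots 5,6 occupied => index 9.
Insert 796: h=3, slot 3 empty => index 3.
Table: [546, _, _, 796, _, 785, 824, 241, _, 408, _, 271, _]

3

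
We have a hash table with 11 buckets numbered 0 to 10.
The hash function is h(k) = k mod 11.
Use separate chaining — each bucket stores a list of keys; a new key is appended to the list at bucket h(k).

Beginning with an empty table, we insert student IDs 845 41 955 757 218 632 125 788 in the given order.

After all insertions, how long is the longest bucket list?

Insert 845: h=9, bucket 9 empty -> new chain.
Insert 41: h=8, bucket 8 empty -> new chain.
Insert 955: h=9, bucket 9 nonempty -> append to chain.
Insert 757: h=9, bucket 9 nonempty -> append to chain.
Insert 218: h=9, bucket 9 nonempty -> append to chain.
Insert 632: h=5, bucket 5 empty -> new chain.
Insert 125: h=4, bucket 4 empty -> new chain.
Insert 788: h=7, bucket 7 empty -> new chain.
Final buckets:
0: —
1: —
2: —
3: —
4: 125
5: 632
6: —
7: 788
8: 41
9: 845 -> 955 -> 757 -> 218
10: —

4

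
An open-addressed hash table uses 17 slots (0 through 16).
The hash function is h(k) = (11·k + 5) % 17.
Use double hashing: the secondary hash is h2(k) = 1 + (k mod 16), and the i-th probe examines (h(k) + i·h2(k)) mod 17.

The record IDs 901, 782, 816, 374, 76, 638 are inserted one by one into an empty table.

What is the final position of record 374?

12

Insert 901: h=5, slot 5 empty -> index 5.
Insert 782: h=5, h2=15, slot 5 occupied -> index 3.
Insert 816: h=5, h2=1, slot 5 occupied -> index 6.
Insert 374: h=5, h2=7, slot 5 occupied -> index 12.
Insert 76: h=8, slot 8 empty -> index 8.
Insert 638: h=2, slot 2 empty -> index 2.
Table: [—, —, 638, 782, —, 901, 816, —, 76, —, —, —, 374, —, —, —, —]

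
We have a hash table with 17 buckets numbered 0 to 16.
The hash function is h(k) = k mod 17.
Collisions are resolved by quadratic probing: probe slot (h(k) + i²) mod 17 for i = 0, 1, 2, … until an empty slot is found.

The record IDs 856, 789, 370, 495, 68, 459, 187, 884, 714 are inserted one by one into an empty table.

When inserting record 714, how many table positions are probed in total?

5

856 hashes to 6; slot 6 is free => place at 6.
789 hashes to 7; slot 7 is free => place at 7.
370 hashes to 13; slot 13 is free => place at 13.
495 hashes to 2; slot 2 is free => place at 2.
68 hashes to 0; slot 0 is free => place at 0.
459 hashes to 0; 0 taken => place at 1.
187 hashes to 0; 0,1 taken => place at 4.
884 hashes to 0; 0,1,4 taken => place at 9.
714 hashes to 0; 0,1,4,9 taken => place at 16.
Table: [68, 459, 495, ∅, 187, ∅, 856, 789, ∅, 884, ∅, ∅, ∅, 370, ∅, ∅, 714]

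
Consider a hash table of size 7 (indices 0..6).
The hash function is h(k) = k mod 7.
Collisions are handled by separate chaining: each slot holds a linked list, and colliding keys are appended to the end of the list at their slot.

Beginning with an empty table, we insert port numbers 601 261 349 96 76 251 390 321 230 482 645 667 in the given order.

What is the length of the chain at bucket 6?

7

601 -> bucket 6
261 -> bucket 2
349 -> bucket 6 (collision)
96 -> bucket 5
76 -> bucket 6 (collision)
251 -> bucket 6 (collision)
390 -> bucket 5 (collision)
321 -> bucket 6 (collision)
230 -> bucket 6 (collision)
482 -> bucket 6 (collision)
645 -> bucket 1
667 -> bucket 2 (collision)
Final buckets:
0: -
1: 645
2: 261 -> 667
3: -
4: -
5: 96 -> 390
6: 601 -> 349 -> 76 -> 251 -> 321 -> 230 -> 482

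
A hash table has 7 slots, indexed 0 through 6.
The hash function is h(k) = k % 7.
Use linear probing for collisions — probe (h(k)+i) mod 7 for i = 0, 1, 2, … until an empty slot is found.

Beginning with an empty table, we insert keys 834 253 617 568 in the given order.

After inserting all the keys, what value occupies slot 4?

834: h=1 -> slot 1
253: h=1, probe 1,2 -> slot 2
617: h=1, probe 1,2,3 -> slot 3
568: h=1, probe 1,2,3,4 -> slot 4
Table: [_, 834, 253, 617, 568, _, _]

568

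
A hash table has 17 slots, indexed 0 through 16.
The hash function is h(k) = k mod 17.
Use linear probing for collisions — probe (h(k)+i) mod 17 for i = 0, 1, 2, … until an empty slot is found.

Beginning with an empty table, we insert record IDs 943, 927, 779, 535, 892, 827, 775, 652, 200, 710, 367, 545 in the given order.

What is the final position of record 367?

Insert 943: h=8, slot 8 empty -> index 8.
Insert 927: h=9, slot 9 empty -> index 9.
Insert 779: h=14, slot 14 empty -> index 14.
Insert 535: h=8, slots 8,9 occupied -> index 10.
Insert 892: h=8, slots 8,9,10 occupied -> index 11.
Insert 827: h=11, slot 11 occupied -> index 12.
Insert 775: h=10, slots 10,11,12 occupied -> index 13.
Insert 652: h=6, slot 6 empty -> index 6.
Insert 200: h=13, slots 13,14 occupied -> index 15.
Insert 710: h=13, slots 13,14,15 occupied -> index 16.
Insert 367: h=10, slots 10,11,12,13,14,15,16 occupied -> index 0.
Insert 545: h=1, slot 1 empty -> index 1.
Table: [367, 545, —, —, —, —, 652, —, 943, 927, 535, 892, 827, 775, 779, 200, 710]

0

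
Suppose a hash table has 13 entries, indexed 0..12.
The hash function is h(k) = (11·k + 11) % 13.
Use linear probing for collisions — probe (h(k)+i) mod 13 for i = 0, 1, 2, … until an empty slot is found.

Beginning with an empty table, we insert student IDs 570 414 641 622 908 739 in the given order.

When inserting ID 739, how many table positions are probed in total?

6

570 hashes to 2; slot 2 is free → place at 2.
414 hashes to 2; 2 taken → place at 3.
641 hashes to 3; 3 taken → place at 4.
622 hashes to 2; 2,3,4 taken → place at 5.
908 hashes to 2; 2,3,4,5 taken → place at 6.
739 hashes to 2; 2,3,4,5,6 taken → place at 7.
Table: [_, _, 570, 414, 641, 622, 908, 739, _, _, _, _, _]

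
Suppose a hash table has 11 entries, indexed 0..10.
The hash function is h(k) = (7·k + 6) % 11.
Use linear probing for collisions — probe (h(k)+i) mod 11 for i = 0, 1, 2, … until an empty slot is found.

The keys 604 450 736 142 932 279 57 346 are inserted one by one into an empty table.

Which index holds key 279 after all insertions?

3

604: h=10 -> slot 10
450: h=10, probe 10,0 -> slot 0
736: h=10, probe 10,0,1 -> slot 1
142: h=10, probe 10,0,1,2 -> slot 2
932: h=7 -> slot 7
279: h=1, probe 1,2,3 -> slot 3
57: h=9 -> slot 9
346: h=8 -> slot 8
Table: [450, 736, 142, 279, -, -, -, 932, 346, 57, 604]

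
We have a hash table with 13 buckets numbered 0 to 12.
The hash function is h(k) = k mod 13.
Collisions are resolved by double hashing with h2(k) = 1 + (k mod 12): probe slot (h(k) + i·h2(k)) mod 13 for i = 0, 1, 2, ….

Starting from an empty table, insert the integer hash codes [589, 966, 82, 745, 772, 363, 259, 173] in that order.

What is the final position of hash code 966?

11

589: h=4 => slot 4
966: h=4, h2=7, probe 4,11 => slot 11
82: h=4, h2=11, probe 4,2 => slot 2
745: h=4, h2=2, probe 4,6 => slot 6
772: h=5 => slot 5
363: h=12 => slot 12
259: h=12, h2=8, probe 12,7 => slot 7
173: h=4, h2=6, probe 4,10 => slot 10
Table: [—, —, 82, —, 589, 772, 745, 259, —, —, 173, 966, 363]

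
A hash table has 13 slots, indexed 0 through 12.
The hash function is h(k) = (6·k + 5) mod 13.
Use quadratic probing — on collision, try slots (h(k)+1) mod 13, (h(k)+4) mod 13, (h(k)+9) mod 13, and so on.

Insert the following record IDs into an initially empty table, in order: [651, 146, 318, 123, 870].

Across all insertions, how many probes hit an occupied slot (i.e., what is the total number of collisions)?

1

Insert 651: h=11, slot 11 empty → index 11.
Insert 146: h=10, slot 10 empty → index 10.
Insert 318: h=2, slot 2 empty → index 2.
Insert 123: h=2, slot 2 occupied → index 3.
Insert 870: h=12, slot 12 empty → index 12.
Table: [., ., 318, 123, ., ., ., ., ., ., 146, 651, 870]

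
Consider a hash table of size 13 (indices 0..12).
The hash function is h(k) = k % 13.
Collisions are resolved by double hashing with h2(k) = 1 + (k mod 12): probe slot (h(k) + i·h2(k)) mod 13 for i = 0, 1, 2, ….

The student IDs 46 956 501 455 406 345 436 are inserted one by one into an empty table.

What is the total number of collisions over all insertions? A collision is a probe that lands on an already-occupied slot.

Insert 46: h=7, slot 7 empty → index 7.
Insert 956: h=7, h2=9, slot 7 occupied → index 3.
Insert 501: h=7, h2=10, slot 7 occupied → index 4.
Insert 455: h=0, slot 0 empty → index 0.
Insert 406: h=3, h2=11, slot 3 occupied → index 1.
Insert 345: h=7, h2=10, slots 7,4,1 occupied → index 11.
Insert 436: h=7, h2=5, slot 7 occupied → index 12.
Table: [455, 406, -, 956, 501, -, -, 46, -, -, -, 345, 436]

7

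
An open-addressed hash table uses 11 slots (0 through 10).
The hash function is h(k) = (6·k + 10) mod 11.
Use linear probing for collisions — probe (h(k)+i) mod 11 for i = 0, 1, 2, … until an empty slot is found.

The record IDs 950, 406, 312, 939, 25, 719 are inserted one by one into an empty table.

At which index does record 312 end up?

2

950 hashes to 1; slot 1 is free -> place at 1.
406 hashes to 4; slot 4 is free -> place at 4.
312 hashes to 1; 1 taken -> place at 2.
939 hashes to 1; 1,2 taken -> place at 3.
25 hashes to 6; slot 6 is free -> place at 6.
719 hashes to 1; 1,2,3,4 taken -> place at 5.
Table: [_, 950, 312, 939, 406, 719, 25, _, _, _, _]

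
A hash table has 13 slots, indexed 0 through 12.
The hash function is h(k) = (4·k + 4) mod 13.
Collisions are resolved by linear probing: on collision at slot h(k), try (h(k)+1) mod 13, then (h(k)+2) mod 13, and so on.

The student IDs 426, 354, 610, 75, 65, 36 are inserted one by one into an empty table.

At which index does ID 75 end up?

426 hashes to 5; slot 5 is free -> place at 5.
354 hashes to 3; slot 3 is free -> place at 3.
610 hashes to 0; slot 0 is free -> place at 0.
75 hashes to 5; 5 taken -> place at 6.
65 hashes to 4; slot 4 is free -> place at 4.
36 hashes to 5; 5,6 taken -> place at 7.
Table: [610, -, -, 354, 65, 426, 75, 36, -, -, -, -, -]

6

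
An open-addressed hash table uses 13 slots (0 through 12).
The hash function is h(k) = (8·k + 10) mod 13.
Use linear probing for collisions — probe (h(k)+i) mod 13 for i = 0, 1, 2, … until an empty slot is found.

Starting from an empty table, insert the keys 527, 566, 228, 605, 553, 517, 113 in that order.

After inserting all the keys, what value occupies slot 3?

228

527: h=1 => slot 1
566: h=1, probe 1,2 => slot 2
228: h=1, probe 1,2,3 => slot 3
605: h=1, probe 1,2,3,4 => slot 4
553: h=1, probe 1,2,3,4,5 => slot 5
517: h=12 => slot 12
113: h=4, probe 4,5,6 => slot 6
Table: [-, 527, 566, 228, 605, 553, 113, -, -, -, -, -, 517]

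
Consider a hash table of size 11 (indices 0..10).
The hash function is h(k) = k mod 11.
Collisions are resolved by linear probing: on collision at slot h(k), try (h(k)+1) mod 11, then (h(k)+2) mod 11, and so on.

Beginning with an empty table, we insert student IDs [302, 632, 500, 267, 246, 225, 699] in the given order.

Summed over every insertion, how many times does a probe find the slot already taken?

302 hashes to 5; slot 5 is free -> place at 5.
632 hashes to 5; 5 taken -> place at 6.
500 hashes to 5; 5,6 taken -> place at 7.
267 hashes to 3; slot 3 is free -> place at 3.
246 hashes to 4; slot 4 is free -> place at 4.
225 hashes to 5; 5,6,7 taken -> place at 8.
699 hashes to 6; 6,7,8 taken -> place at 9.
Table: [-, -, -, 267, 246, 302, 632, 500, 225, 699, -]

9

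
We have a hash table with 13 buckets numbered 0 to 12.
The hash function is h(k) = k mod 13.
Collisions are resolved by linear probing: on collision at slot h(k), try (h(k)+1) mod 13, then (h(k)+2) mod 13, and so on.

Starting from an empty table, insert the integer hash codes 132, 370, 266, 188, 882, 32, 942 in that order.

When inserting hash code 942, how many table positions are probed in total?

132 hashes to 2; slot 2 is free => place at 2.
370 hashes to 6; slot 6 is free => place at 6.
266 hashes to 6; 6 taken => place at 7.
188 hashes to 6; 6,7 taken => place at 8.
882 hashes to 11; slot 11 is free => place at 11.
32 hashes to 6; 6,7,8 taken => place at 9.
942 hashes to 6; 6,7,8,9 taken => place at 10.
Table: [_, _, 132, _, _, _, 370, 266, 188, 32, 942, 882, _]

5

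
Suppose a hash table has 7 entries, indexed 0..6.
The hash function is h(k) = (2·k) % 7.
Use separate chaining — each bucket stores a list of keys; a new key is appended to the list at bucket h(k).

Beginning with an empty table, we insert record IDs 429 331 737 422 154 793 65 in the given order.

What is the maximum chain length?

429 -> bucket 4
331 -> bucket 4 (collision)
737 -> bucket 4 (collision)
422 -> bucket 4 (collision)
154 -> bucket 0
793 -> bucket 4 (collision)
65 -> bucket 4 (collision)
Final buckets:
0: 154
1: -
2: -
3: -
4: 429 -> 331 -> 737 -> 422 -> 793 -> 65
5: -
6: -

6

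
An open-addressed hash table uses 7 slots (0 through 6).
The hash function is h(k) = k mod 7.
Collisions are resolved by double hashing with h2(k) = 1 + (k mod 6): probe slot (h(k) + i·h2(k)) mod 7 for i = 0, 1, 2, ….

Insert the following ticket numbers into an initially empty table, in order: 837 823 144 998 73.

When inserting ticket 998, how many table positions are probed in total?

837 hashes to 4; slot 4 is free => place at 4.
823 hashes to 4, h2=2; 4 taken => place at 6.
144 hashes to 4, h2=1; 4 taken => place at 5.
998 hashes to 4, h2=3; 4 taken => place at 0.
73 hashes to 3; slot 3 is free => place at 3.
Table: [998, -, -, 73, 837, 144, 823]

2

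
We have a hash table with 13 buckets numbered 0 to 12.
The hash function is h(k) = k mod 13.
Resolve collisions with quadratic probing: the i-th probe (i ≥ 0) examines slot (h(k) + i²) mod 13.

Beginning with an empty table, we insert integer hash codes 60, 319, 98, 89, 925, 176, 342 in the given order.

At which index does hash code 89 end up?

12

60: h=8 -> slot 8
319: h=7 -> slot 7
98: h=7, probe 7,8,11 -> slot 11
89: h=11, probe 11,12 -> slot 12
925: h=2 -> slot 2
176: h=7, probe 7,8,11,3 -> slot 3
342: h=4 -> slot 4
Table: [_, _, 925, 176, 342, _, _, 319, 60, _, _, 98, 89]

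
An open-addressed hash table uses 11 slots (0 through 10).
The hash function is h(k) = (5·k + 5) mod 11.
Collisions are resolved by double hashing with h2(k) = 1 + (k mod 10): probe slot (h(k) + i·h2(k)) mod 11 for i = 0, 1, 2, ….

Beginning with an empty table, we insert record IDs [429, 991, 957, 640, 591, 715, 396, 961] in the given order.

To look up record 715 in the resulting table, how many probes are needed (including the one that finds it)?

2

429: h=5 -> slot 5
991: h=10 -> slot 10
957: h=5, h2=8, probe 5,2 -> slot 2
640: h=4 -> slot 4
591: h=1 -> slot 1
715: h=5, h2=6, probe 5,0 -> slot 0
396: h=5, h2=7, probe 5,1,8 -> slot 8
961: h=3 -> slot 3
Table: [715, 591, 957, 961, 640, 429, ∅, ∅, 396, ∅, 991]
Lookup 715: h=5, h2=6, probe 5,0 → found at 0.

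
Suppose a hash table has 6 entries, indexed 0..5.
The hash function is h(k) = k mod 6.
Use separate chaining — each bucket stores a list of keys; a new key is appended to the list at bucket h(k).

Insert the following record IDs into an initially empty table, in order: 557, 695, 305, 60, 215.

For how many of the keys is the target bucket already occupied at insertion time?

3

Insert 557: h=5, bucket 5 empty → new chain.
Insert 695: h=5, bucket 5 nonempty → append to chain.
Insert 305: h=5, bucket 5 nonempty → append to chain.
Insert 60: h=0, bucket 0 empty → new chain.
Insert 215: h=5, bucket 5 nonempty → append to chain.
Final buckets:
0: 60
1: —
2: —
3: —
4: —
5: 557 -> 695 -> 305 -> 215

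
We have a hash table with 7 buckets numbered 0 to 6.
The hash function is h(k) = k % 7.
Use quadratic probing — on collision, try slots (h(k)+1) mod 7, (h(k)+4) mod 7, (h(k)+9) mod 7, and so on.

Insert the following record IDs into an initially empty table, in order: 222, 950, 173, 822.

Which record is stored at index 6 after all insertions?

950

Insert 222: h=5, slot 5 empty => index 5.
Insert 950: h=5, slot 5 occupied => index 6.
Insert 173: h=5, slots 5,6 occupied => index 2.
Insert 822: h=3, slot 3 empty => index 3.
Table: [-, -, 173, 822, -, 222, 950]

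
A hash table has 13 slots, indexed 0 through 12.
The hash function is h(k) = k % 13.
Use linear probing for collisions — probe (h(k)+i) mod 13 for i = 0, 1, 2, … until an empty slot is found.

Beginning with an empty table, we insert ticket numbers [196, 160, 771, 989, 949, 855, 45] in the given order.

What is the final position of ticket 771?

5

Insert 196: h=1, slot 1 empty -> index 1.
Insert 160: h=4, slot 4 empty -> index 4.
Insert 771: h=4, slot 4 occupied -> index 5.
Insert 989: h=1, slot 1 occupied -> index 2.
Insert 949: h=0, slot 0 empty -> index 0.
Insert 855: h=10, slot 10 empty -> index 10.
Insert 45: h=6, slot 6 empty -> index 6.
Table: [949, 196, 989, —, 160, 771, 45, —, —, —, 855, —, —]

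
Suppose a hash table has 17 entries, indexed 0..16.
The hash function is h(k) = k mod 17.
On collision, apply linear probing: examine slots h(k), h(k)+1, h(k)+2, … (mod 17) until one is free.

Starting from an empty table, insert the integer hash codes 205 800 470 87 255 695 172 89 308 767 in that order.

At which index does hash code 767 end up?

205: h=1 → slot 1
800: h=1, probe 1,2 → slot 2
470: h=11 → slot 11
87: h=2, probe 2,3 → slot 3
255: h=0 → slot 0
695: h=15 → slot 15
172: h=2, probe 2,3,4 → slot 4
89: h=4, probe 4,5 → slot 5
308: h=2, probe 2,3,4,5,6 → slot 6
767: h=2, probe 2,3,4,5,6,7 → slot 7
Table: [255, 205, 800, 87, 172, 89, 308, 767, —, —, —, 470, —, —, —, 695, —]

7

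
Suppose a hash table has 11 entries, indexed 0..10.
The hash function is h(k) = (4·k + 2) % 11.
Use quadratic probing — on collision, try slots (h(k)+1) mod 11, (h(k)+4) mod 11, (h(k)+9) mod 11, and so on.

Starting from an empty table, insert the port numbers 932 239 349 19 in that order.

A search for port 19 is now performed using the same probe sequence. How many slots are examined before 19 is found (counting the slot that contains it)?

932 hashes to 1; slot 1 is free => place at 1.
239 hashes to 1; 1 taken => place at 2.
349 hashes to 1; 1,2 taken => place at 5.
19 hashes to 1; 1,2,5 taken => place at 10.
Table: [., 932, 239, ., ., 349, ., ., ., ., 19]
Lookup 19: h=1, probe 1,2,5,10 → found at 10.

4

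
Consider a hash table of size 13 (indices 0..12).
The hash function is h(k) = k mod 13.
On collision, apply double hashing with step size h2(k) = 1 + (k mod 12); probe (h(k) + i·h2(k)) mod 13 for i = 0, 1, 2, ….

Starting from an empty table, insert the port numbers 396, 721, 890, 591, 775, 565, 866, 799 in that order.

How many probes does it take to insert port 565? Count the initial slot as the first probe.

396 hashes to 6; slot 6 is free → place at 6.
721 hashes to 6, h2=2; 6 taken → place at 8.
890 hashes to 6, h2=3; 6 taken → place at 9.
591 hashes to 6, h2=4; 6 taken → place at 10.
775 hashes to 8, h2=8; 8 taken → place at 3.
565 hashes to 6, h2=2; 6,8,10 taken → place at 12.
866 hashes to 8, h2=3; 8 taken → place at 11.
799 hashes to 6, h2=8; 6 taken → place at 1.
Table: [∅, 799, ∅, 775, ∅, ∅, 396, ∅, 721, 890, 591, 866, 565]

4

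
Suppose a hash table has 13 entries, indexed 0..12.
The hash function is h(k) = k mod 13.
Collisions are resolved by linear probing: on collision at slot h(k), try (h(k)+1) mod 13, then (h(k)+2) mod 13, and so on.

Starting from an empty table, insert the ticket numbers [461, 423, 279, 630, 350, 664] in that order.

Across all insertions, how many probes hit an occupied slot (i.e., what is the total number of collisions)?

461 hashes to 6; slot 6 is free => place at 6.
423 hashes to 7; slot 7 is free => place at 7.
279 hashes to 6; 6,7 taken => place at 8.
630 hashes to 6; 6,7,8 taken => place at 9.
350 hashes to 12; slot 12 is free => place at 12.
664 hashes to 1; slot 1 is free => place at 1.
Table: [∅, 664, ∅, ∅, ∅, ∅, 461, 423, 279, 630, ∅, ∅, 350]

5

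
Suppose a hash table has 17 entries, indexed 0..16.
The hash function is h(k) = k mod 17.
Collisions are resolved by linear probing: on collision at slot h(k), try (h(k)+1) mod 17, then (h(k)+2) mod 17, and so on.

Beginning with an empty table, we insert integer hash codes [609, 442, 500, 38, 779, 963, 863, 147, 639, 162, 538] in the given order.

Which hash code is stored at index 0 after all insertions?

609: h=14 -> slot 14
442: h=0 -> slot 0
500: h=7 -> slot 7
38: h=4 -> slot 4
779: h=14, probe 14,15 -> slot 15
963: h=11 -> slot 11
863: h=13 -> slot 13
147: h=11, probe 11,12 -> slot 12
639: h=10 -> slot 10
162: h=9 -> slot 9
538: h=11, probe 11,12,13,14,15,16 -> slot 16
Table: [442, —, —, —, 38, —, —, 500, —, 162, 639, 963, 147, 863, 609, 779, 538]

442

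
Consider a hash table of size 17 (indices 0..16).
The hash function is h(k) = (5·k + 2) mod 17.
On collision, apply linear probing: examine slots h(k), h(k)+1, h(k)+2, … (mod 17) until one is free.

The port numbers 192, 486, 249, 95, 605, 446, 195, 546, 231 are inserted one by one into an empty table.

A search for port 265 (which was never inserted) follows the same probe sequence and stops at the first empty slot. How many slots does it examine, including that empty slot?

192 hashes to 10; slot 10 is free => place at 10.
486 hashes to 1; slot 1 is free => place at 1.
249 hashes to 6; slot 6 is free => place at 6.
95 hashes to 1; 1 taken => place at 2.
605 hashes to 1; 1,2 taken => place at 3.
446 hashes to 5; slot 5 is free => place at 5.
195 hashes to 8; slot 8 is free => place at 8.
546 hashes to 12; slot 12 is free => place at 12.
231 hashes to 1; 1,2,3 taken => place at 4.
Table: [_, 486, 95, 605, 231, 446, 249, _, 195, _, 192, _, 546, _, _, _, _]
Lookup 265: h=1, probe 1,2,3,4,5,6,7 → slot 7 empty, not found.

7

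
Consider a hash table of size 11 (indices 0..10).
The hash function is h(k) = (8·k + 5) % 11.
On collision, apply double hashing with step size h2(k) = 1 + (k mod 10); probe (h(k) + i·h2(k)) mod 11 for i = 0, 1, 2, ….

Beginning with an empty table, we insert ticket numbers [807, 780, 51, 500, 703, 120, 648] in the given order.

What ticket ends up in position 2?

648

807 hashes to 4; slot 4 is free => place at 4.
780 hashes to 8; slot 8 is free => place at 8.
51 hashes to 6; slot 6 is free => place at 6.
500 hashes to 1; slot 1 is free => place at 1.
703 hashes to 8, h2=4; 8,1 taken => place at 5.
120 hashes to 8, h2=1; 8 taken => place at 9.
648 hashes to 8, h2=9; 8,6,4 taken => place at 2.
Table: [_, 500, 648, _, 807, 703, 51, _, 780, 120, _]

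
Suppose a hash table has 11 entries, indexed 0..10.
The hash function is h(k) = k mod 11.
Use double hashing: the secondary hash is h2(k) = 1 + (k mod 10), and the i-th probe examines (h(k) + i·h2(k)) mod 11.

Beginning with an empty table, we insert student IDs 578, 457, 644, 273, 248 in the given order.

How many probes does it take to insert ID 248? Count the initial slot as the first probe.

578 hashes to 6; slot 6 is free => place at 6.
457 hashes to 6, h2=8; 6 taken => place at 3.
644 hashes to 6, h2=5; 6 taken => place at 0.
273 hashes to 9; slot 9 is free => place at 9.
248 hashes to 6, h2=9; 6 taken => place at 4.
Table: [644, ∅, ∅, 457, 248, ∅, 578, ∅, ∅, 273, ∅]

2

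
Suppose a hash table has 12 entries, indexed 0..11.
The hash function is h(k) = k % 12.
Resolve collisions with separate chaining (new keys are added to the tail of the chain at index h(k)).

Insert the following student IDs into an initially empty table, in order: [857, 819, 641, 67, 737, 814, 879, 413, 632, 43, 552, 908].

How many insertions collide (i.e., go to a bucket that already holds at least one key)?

6

857 → bucket 5
819 → bucket 3
641 → bucket 5 (collision)
67 → bucket 7
737 → bucket 5 (collision)
814 → bucket 10
879 → bucket 3 (collision)
413 → bucket 5 (collision)
632 → bucket 8
43 → bucket 7 (collision)
552 → bucket 0
908 → bucket 8 (collision)
Final buckets:
0: 552
1: —
2: —
3: 819 -> 879
4: —
5: 857 -> 641 -> 737 -> 413
6: —
7: 67 -> 43
8: 632 -> 908
9: —
10: 814
11: —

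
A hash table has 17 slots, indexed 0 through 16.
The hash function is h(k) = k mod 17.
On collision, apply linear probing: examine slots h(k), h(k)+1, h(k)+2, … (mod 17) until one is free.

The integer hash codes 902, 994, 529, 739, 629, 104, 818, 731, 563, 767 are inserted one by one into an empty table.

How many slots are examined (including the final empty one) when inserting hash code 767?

6

902: h=1 → slot 1
994: h=8 → slot 8
529: h=2 → slot 2
739: h=8, probe 8,9 → slot 9
629: h=0 → slot 0
104: h=2, probe 2,3 → slot 3
818: h=2, probe 2,3,4 → slot 4
731: h=0, probe 0,1,2,3,4,5 → slot 5
563: h=2, probe 2,3,4,5,6 → slot 6
767: h=2, probe 2,3,4,5,6,7 → slot 7
Table: [629, 902, 529, 104, 818, 731, 563, 767, 994, 739, —, —, —, —, —, —, —]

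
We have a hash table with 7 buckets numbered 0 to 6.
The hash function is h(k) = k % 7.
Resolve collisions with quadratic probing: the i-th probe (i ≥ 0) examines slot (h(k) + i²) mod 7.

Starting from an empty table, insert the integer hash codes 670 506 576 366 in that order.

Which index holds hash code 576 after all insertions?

Insert 670: h=5, slot 5 empty -> index 5.
Insert 506: h=2, slot 2 empty -> index 2.
Insert 576: h=2, slot 2 occupied -> index 3.
Insert 366: h=2, slots 2,3 occupied -> index 6.
Table: [-, -, 506, 576, -, 670, 366]

3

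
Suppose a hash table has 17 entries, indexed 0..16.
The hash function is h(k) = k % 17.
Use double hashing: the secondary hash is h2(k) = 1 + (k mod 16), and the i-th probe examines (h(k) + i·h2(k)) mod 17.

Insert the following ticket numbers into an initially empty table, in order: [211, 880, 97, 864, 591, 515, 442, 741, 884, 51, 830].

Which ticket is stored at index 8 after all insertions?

211 hashes to 7; slot 7 is free -> place at 7.
880 hashes to 13; slot 13 is free -> place at 13.
97 hashes to 12; slot 12 is free -> place at 12.
864 hashes to 14; slot 14 is free -> place at 14.
591 hashes to 13, h2=16; 13,12 taken -> place at 11.
515 hashes to 5; slot 5 is free -> place at 5.
442 hashes to 0; slot 0 is free -> place at 0.
741 hashes to 10; slot 10 is free -> place at 10.
884 hashes to 0, h2=5; 0,5,10 taken -> place at 15.
51 hashes to 0, h2=4; 0 taken -> place at 4.
830 hashes to 14, h2=15; 14,12,10 taken -> place at 8.
Table: [442, _, _, _, 51, 515, _, 211, 830, _, 741, 591, 97, 880, 864, 884, _]

830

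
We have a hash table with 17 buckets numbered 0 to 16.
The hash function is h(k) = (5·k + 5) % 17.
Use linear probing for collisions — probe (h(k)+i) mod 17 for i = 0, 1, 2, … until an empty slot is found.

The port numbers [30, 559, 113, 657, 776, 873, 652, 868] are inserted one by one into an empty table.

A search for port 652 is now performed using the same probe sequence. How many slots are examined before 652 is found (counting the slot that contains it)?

3

30 hashes to 2; slot 2 is free => place at 2.
559 hashes to 12; slot 12 is free => place at 12.
113 hashes to 9; slot 9 is free => place at 9.
657 hashes to 9; 9 taken => place at 10.
776 hashes to 9; 9,10 taken => place at 11.
873 hashes to 1; slot 1 is free => place at 1.
652 hashes to 1; 1,2 taken => place at 3.
868 hashes to 10; 10,11,12 taken => place at 13.
Table: [-, 873, 30, 652, -, -, -, -, -, 113, 657, 776, 559, 868, -, -, -]
Lookup 652: h=1, probe 1,2,3 → found at 3.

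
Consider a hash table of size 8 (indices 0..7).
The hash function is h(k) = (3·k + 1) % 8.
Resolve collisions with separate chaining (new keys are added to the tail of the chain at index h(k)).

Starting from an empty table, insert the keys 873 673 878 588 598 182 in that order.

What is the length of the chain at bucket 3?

Insert 873: h=4, bucket 4 empty → new chain.
Insert 673: h=4, bucket 4 nonempty → append to chain.
Insert 878: h=3, bucket 3 empty → new chain.
Insert 588: h=5, bucket 5 empty → new chain.
Insert 598: h=3, bucket 3 nonempty → append to chain.
Insert 182: h=3, bucket 3 nonempty → append to chain.
Final buckets:
0: ∅
1: ∅
2: ∅
3: 878 -> 598 -> 182
4: 873 -> 673
5: 588
6: ∅
7: ∅

3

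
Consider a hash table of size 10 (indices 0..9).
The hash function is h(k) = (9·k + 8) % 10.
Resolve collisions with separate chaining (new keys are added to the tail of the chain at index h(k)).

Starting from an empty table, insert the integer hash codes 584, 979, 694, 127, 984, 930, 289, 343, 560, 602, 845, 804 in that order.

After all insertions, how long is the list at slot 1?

Insert 584: h=4, bucket 4 empty → new chain.
Insert 979: h=9, bucket 9 empty → new chain.
Insert 694: h=4, bucket 4 nonempty → append to chain.
Insert 127: h=1, bucket 1 empty → new chain.
Insert 984: h=4, bucket 4 nonempty → append to chain.
Insert 930: h=8, bucket 8 empty → new chain.
Insert 289: h=9, bucket 9 nonempty → append to chain.
Insert 343: h=5, bucket 5 empty → new chain.
Insert 560: h=8, bucket 8 nonempty → append to chain.
Insert 602: h=6, bucket 6 empty → new chain.
Insert 845: h=3, bucket 3 empty → new chain.
Insert 804: h=4, bucket 4 nonempty → append to chain.
Final buckets:
0: ∅
1: 127
2: ∅
3: 845
4: 584 -> 694 -> 984 -> 804
5: 343
6: 602
7: ∅
8: 930 -> 560
9: 979 -> 289

1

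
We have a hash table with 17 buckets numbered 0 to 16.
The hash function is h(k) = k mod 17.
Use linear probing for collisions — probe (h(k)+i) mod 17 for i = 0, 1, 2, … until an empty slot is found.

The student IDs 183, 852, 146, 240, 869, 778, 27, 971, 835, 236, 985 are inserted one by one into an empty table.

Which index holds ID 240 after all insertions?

3

Insert 183: h=13, slot 13 empty -> index 13.
Insert 852: h=2, slot 2 empty -> index 2.
Insert 146: h=10, slot 10 empty -> index 10.
Insert 240: h=2, slot 2 occupied -> index 3.
Insert 869: h=2, slots 2,3 occupied -> index 4.
Insert 778: h=13, slot 13 occupied -> index 14.
Insert 27: h=10, slot 10 occupied -> index 11.
Insert 971: h=2, slots 2,3,4 occupied -> index 5.
Insert 835: h=2, slots 2,3,4,5 occupied -> index 6.
Insert 236: h=15, slot 15 empty -> index 15.
Insert 985: h=16, slot 16 empty -> index 16.
Table: [-, -, 852, 240, 869, 971, 835, -, -, -, 146, 27, -, 183, 778, 236, 985]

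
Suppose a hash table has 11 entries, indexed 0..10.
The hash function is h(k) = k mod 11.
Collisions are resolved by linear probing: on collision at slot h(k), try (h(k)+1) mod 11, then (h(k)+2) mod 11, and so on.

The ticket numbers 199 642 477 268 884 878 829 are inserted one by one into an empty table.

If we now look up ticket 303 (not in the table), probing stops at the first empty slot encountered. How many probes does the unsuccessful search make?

5

199: h=1 -> slot 1
642: h=4 -> slot 4
477: h=4, probe 4,5 -> slot 5
268: h=4, probe 4,5,6 -> slot 6
884: h=4, probe 4,5,6,7 -> slot 7
878: h=9 -> slot 9
829: h=4, probe 4,5,6,7,8 -> slot 8
Table: [∅, 199, ∅, ∅, 642, 477, 268, 884, 829, 878, ∅]
Lookup 303: h=6, probe 6,7,8,9,10 → slot 10 empty, not found.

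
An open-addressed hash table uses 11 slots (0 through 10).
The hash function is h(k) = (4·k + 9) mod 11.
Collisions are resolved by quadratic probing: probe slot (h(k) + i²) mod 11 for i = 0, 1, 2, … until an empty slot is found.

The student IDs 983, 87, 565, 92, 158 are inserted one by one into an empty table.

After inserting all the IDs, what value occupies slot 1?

158

983 hashes to 3; slot 3 is free → place at 3.
87 hashes to 5; slot 5 is free → place at 5.
565 hashes to 3; 3 taken → place at 4.
92 hashes to 3; 3,4 taken → place at 7.
158 hashes to 3; 3,4,7 taken → place at 1.
Table: [_, 158, _, 983, 565, 87, _, 92, _, _, _]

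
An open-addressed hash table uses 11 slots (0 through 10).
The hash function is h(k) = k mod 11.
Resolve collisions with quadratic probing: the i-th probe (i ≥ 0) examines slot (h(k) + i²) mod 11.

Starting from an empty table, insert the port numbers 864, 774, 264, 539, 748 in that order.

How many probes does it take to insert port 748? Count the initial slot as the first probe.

4

864 hashes to 6; slot 6 is free -> place at 6.
774 hashes to 4; slot 4 is free -> place at 4.
264 hashes to 0; slot 0 is free -> place at 0.
539 hashes to 0; 0 taken -> place at 1.
748 hashes to 0; 0,1,4 taken -> place at 9.
Table: [264, 539, ∅, ∅, 774, ∅, 864, ∅, ∅, 748, ∅]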